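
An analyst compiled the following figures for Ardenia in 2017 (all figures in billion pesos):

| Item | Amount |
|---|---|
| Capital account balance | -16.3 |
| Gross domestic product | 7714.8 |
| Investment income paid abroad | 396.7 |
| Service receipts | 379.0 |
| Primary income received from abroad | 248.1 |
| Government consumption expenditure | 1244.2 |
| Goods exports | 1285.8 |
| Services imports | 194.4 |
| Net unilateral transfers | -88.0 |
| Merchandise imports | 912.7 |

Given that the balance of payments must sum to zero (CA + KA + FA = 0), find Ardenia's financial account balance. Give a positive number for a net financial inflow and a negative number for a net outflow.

Goods balance = 1285.8 - 912.7 = 373.1
Services balance = 379.0 - 194.4 = 184.6
Trade balance (goods + services) = 373.1 + 184.6 = 557.7
Net primary income = 248.1 - 396.7 = -148.6
Net secondary income = -88.0
Current account = 557.7 + (-148.6) + (-88.0) = 321.1
Financial account = -(321.1 + (-16.3)) = -304.8

-304.8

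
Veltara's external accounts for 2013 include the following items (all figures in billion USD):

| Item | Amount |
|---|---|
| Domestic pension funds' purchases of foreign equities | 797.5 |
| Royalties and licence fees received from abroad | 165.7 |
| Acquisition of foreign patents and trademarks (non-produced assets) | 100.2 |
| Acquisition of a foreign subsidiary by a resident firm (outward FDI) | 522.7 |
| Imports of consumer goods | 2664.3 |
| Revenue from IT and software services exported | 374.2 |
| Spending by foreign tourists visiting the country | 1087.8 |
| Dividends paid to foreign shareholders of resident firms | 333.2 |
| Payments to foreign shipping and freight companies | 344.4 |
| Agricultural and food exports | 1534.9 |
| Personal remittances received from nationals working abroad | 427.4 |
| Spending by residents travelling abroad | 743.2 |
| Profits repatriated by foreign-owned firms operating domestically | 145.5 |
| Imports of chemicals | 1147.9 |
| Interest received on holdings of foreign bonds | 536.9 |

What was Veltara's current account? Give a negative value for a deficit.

-1251.6

Goods: -2664.3 - 1147.9 + 1534.9 = -2277.3
Services: 374.2 + 1087.8 - 743.2 + 165.7 - 344.4 = 540.1
Primary income: -145.5 - 333.2 + 536.9 = 58.2
Secondary income: 427.4
Current account = (-2277.3) + 540.1 + 58.2 + 427.4 = -1251.6
(Excluded from the current account — financial account: domestic pension funds' purchases of foreign equities 797.5, acquisition of a foreign subsidiary by a resident firm (outward FDI) 522.7; capital account: acquisition of foreign patents and trademarks (non-produced assets) 100.2.)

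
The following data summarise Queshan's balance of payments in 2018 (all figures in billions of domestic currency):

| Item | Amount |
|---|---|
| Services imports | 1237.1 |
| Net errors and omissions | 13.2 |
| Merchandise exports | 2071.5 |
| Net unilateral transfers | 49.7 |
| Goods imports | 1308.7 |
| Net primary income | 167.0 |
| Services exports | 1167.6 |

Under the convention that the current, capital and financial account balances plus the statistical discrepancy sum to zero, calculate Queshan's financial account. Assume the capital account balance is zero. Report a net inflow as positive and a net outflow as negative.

-923.2

Goods balance = 2071.5 - 1308.7 = 762.8
Services balance = 1167.6 - 1237.1 = -69.5
Trade balance (goods + services) = 762.8 + (-69.5) = 693.3
Net primary income = 167.0
Net secondary income = 49.7
Current account = 693.3 + 167.0 + 49.7 = 910.0
Financial account = -(910.0 + 13.2) = -923.2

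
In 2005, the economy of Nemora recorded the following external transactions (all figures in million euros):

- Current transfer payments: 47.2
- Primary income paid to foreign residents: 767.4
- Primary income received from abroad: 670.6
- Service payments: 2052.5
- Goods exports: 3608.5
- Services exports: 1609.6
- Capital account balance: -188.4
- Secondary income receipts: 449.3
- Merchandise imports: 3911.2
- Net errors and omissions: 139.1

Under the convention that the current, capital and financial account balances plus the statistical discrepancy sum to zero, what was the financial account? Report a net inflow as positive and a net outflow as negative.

489.6

Goods balance = 3608.5 - 3911.2 = -302.7
Services balance = 1609.6 - 2052.5 = -442.9
Trade balance (goods + services) = -302.7 + (-442.9) = -745.6
Net primary income = 670.6 - 767.4 = -96.8
Net secondary income = 449.3 - 47.2 = 402.1
Current account = -745.6 + (-96.8) + 402.1 = -440.3
Financial account = -(-440.3 + (-188.4) + 139.1) = 489.6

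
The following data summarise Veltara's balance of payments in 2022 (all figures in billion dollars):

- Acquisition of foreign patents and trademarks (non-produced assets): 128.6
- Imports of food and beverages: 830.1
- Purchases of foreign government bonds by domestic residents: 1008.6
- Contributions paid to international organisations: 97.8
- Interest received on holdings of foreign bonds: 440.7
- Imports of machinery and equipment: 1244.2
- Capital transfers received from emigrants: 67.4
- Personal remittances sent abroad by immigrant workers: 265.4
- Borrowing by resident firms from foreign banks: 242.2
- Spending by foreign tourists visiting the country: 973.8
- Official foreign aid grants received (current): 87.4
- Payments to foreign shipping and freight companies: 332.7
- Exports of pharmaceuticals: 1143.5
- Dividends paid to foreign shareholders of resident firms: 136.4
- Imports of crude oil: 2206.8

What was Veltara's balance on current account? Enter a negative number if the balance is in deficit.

Goods: 1143.5 - 830.1 - 2206.8 - 1244.2 = -3137.6
Services: 973.8 - 332.7 = 641.1
Primary income: -136.4 + 440.7 = 304.3
Secondary income: 87.4 - 97.8 - 265.4 = -275.8
Current account = (-3137.6) + 641.1 + 304.3 + (-275.8) = -2468.0
(Excluded from the current account — capital account: acquisition of foreign patents and trademarks (non-produced assets) 128.6, capital transfers received from emigrants 67.4; financial account: purchases of foreign government bonds by domestic residents 1008.6, borrowing by resident firms from foreign banks 242.2.)

-2468.0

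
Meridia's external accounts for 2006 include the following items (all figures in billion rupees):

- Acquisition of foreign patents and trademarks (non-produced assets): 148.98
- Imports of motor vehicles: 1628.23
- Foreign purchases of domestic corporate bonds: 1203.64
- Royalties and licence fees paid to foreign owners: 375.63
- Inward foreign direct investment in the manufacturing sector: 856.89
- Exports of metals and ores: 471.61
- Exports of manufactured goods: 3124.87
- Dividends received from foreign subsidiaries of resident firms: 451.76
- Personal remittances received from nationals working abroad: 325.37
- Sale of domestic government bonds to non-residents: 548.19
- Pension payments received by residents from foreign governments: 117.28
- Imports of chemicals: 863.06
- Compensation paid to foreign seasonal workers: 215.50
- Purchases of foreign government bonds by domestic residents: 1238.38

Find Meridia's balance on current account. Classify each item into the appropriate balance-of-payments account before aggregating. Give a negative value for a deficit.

Goods: 3124.87 + 471.61 - 1628.23 - 863.06 = 1105.19
Services: -375.63
Primary income: -215.50 + 451.76 = 236.26
Secondary income: 117.28 + 325.37 = 442.65
Current account = 1105.19 + (-375.63) + 236.26 + 442.65 = 1408.47
(Excluded from the current account — capital account: acquisition of foreign patents and trademarks (non-produced assets) 148.98; financial account: foreign purchases of domestic corporate bonds 1203.64, inward foreign direct investment in the manufacturing sector 856.89, sale of domestic government bonds to non-residents 548.19, purchases of foreign government bonds by domestic residents 1238.38.)

1408.47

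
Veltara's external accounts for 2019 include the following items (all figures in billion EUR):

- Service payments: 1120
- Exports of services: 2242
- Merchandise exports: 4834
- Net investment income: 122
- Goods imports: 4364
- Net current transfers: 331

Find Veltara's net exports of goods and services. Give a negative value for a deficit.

1592

Goods balance = 4834 - 4364 = 470
Services balance = 2242 - 1120 = 1122
Trade balance (goods + services) = 470 + 1122 = 1592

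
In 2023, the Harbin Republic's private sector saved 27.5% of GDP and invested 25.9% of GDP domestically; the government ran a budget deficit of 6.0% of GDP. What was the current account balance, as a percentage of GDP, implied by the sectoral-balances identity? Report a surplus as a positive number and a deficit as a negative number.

-4.4

By the sectoral-balances identity, CA = (S_private - I) + (T - G).
Private balance = 27.5 - 25.9 = 1.6
Government balance (T - G) = -6.0
CA = 1.6 + (-6.0) = -4.4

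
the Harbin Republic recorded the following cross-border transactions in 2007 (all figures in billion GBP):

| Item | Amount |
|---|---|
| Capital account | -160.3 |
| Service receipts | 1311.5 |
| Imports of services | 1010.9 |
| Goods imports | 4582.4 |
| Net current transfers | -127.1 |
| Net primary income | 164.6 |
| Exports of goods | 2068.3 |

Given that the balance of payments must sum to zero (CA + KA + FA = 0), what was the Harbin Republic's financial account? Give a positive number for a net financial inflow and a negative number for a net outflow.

Goods balance = 2068.3 - 4582.4 = -2514.1
Services balance = 1311.5 - 1010.9 = 300.6
Trade balance (goods + services) = -2514.1 + 300.6 = -2213.5
Net primary income = 164.6
Net secondary income = -127.1
Current account = -2213.5 + 164.6 + (-127.1) = -2176.0
Financial account = -(-2176.0 + (-160.3)) = 2336.3

2336.3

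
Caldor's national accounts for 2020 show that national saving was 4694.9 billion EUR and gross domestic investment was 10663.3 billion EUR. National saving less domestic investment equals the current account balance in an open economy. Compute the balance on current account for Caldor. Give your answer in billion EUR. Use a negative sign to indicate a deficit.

-5968.4

S - I = CA (net lending to the rest of the world).
CA = S - I = 4694.9 - 10663.3 = -5968.4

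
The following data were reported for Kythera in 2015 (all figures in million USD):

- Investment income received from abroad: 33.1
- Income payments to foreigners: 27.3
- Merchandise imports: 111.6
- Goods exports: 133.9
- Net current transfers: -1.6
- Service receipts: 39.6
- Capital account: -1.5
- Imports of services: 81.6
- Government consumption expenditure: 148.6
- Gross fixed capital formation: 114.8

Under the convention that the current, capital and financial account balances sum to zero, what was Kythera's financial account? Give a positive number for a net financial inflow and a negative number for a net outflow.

17.0

Goods balance = 133.9 - 111.6 = 22.3
Services balance = 39.6 - 81.6 = -42.0
Trade balance (goods + services) = 22.3 + (-42.0) = -19.7
Net primary income = 33.1 - 27.3 = 5.8
Net secondary income = -1.6
Current account = -19.7 + 5.8 + (-1.6) = -15.5
Financial account = -(-15.5 + (-1.5)) = 17.0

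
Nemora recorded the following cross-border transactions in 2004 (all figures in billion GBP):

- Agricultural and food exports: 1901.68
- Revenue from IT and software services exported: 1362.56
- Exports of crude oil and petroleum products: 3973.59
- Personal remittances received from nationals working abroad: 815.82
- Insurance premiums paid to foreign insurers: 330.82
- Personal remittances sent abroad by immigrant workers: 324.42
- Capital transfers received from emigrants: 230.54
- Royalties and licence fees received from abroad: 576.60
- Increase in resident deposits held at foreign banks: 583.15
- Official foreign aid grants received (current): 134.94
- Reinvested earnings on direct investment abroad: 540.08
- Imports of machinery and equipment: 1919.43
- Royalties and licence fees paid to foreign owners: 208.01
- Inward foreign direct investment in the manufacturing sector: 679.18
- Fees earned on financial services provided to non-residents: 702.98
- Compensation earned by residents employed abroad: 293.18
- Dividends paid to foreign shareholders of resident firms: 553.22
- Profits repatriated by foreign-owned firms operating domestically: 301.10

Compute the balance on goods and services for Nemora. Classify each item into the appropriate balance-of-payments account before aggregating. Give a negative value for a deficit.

Goods: 3973.59 - 1919.43 + 1901.68 = 3955.84
Services: 1362.56 + 702.98 - 330.82 + 576.60 - 208.01 = 2103.31
Trade balance = 3955.84 + 2103.31 = 6059.15
(Excluded from the trade balance — secondary income: personal remittances received from nationals working abroad 815.82, personal remittances sent abroad by immigrant workers 324.42, official foreign aid grants received (current) 134.94; capital account: capital transfers received from emigrants 230.54; financial account: increase in resident deposits held at foreign banks 583.15, inward foreign direct investment in the manufacturing sector 679.18; primary income: reinvested earnings on direct investment abroad 540.08, compensation earned by residents employed abroad 293.18, dividends paid to foreign shareholders of resident firms 553.22, profits repatriated by foreign-owned firms operating domestically 301.10.)

6059.15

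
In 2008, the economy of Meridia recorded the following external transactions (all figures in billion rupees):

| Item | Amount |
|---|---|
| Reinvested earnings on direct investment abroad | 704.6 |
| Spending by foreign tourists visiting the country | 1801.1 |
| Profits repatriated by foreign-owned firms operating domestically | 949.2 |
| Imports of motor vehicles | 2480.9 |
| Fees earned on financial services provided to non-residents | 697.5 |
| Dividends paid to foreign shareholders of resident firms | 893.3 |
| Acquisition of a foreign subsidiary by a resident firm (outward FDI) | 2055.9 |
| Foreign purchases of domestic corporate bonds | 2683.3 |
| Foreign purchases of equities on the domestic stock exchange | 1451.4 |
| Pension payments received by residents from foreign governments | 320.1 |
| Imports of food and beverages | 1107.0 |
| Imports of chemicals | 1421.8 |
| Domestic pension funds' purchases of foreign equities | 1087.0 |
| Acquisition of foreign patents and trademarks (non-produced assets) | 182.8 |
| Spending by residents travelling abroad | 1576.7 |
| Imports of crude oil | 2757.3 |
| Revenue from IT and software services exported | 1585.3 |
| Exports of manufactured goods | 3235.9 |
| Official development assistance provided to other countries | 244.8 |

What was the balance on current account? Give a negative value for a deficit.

-3086.5

Goods: 3235.9 - 1107.0 - 2757.3 - 1421.8 - 2480.9 = -4531.1
Services: 1585.3 - 1576.7 + 1801.1 + 697.5 = 2507.2
Primary income: -893.3 + 704.6 - 949.2 = -1137.9
Secondary income: -244.8 + 320.1 = 75.3
Current account = (-4531.1) + 2507.2 + (-1137.9) + 75.3 = -3086.5
(Excluded from the current account — financial account: acquisition of a foreign subsidiary by a resident firm (outward FDI) 2055.9, foreign purchases of domestic corporate bonds 2683.3, foreign purchases of equities on the domestic stock exchange 1451.4, domestic pension funds' purchases of foreign equities 1087.0; capital account: acquisition of foreign patents and trademarks (non-produced assets) 182.8.)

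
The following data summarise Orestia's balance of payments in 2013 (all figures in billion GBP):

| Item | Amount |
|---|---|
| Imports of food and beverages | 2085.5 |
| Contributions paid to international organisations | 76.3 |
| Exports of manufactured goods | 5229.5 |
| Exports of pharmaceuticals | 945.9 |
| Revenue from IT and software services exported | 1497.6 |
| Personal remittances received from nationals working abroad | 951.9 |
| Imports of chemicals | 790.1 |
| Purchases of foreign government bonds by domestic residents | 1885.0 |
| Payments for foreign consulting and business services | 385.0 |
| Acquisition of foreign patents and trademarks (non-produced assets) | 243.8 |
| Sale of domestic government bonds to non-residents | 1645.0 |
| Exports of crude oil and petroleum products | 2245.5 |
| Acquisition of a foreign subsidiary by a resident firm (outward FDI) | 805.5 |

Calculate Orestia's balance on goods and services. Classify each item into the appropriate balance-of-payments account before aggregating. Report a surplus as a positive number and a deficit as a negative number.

Goods: -2085.5 - 790.1 + 2245.5 + 945.9 + 5229.5 = 5545.3
Services: 1497.6 - 385.0 = 1112.6
Trade balance = 5545.3 + 1112.6 = 6657.9
(Excluded from the trade balance — secondary income: contributions paid to international organisations 76.3, personal remittances received from nationals working abroad 951.9; financial account: purchases of foreign government bonds by domestic residents 1885.0, sale of domestic government bonds to non-residents 1645.0, acquisition of a foreign subsidiary by a resident firm (outward FDI) 805.5; capital account: acquisition of foreign patents and trademarks (non-produced assets) 243.8.)

6657.9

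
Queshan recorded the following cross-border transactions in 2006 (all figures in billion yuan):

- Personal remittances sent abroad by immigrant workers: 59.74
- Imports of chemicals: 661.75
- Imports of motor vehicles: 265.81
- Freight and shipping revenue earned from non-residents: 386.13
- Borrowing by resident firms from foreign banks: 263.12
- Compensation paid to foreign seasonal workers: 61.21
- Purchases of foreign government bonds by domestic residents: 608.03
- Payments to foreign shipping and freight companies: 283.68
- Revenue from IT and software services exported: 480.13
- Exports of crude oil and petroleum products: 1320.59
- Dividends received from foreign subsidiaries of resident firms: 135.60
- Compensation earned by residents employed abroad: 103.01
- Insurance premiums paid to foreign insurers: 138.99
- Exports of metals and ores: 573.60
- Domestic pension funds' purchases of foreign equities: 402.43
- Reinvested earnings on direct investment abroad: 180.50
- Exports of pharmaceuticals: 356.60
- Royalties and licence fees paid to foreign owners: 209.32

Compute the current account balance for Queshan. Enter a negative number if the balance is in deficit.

Goods: 573.60 - 265.81 + 356.60 + 1320.59 - 661.75 = 1323.23
Services: -209.32 + 386.13 - 283.68 + 480.13 - 138.99 = 234.27
Primary income: 180.50 + 103.01 - 61.21 + 135.60 = 357.90
Secondary income: -59.74
Current account = 1323.23 + 234.27 + 357.90 + (-59.74) = 1855.66
(Excluded from the current account — financial account: borrowing by resident firms from foreign banks 263.12, purchases of foreign government bonds by domestic residents 608.03, domestic pension funds' purchases of foreign equities 402.43.)

1855.66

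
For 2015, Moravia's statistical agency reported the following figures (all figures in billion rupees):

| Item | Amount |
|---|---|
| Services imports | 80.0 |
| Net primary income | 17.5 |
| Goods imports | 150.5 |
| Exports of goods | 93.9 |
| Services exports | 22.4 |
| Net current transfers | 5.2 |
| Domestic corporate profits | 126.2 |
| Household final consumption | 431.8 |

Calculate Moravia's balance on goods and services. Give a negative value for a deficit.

-114.2

Goods balance = 93.9 - 150.5 = -56.6
Services balance = 22.4 - 80.0 = -57.6
Trade balance (goods + services) = -56.6 + (-57.6) = -114.2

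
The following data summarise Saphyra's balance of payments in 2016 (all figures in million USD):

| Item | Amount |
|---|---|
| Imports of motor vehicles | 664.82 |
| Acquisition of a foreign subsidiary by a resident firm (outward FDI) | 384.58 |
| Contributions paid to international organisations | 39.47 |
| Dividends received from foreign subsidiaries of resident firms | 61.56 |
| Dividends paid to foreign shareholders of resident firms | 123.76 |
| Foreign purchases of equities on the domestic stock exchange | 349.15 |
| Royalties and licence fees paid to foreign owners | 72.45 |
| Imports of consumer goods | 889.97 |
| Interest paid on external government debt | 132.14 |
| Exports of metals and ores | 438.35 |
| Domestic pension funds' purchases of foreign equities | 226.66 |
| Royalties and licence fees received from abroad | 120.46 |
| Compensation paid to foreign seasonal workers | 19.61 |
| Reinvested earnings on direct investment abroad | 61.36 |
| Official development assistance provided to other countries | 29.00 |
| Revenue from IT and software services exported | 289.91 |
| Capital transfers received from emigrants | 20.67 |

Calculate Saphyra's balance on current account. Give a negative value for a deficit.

Goods: 438.35 - 889.97 - 664.82 = -1116.44
Services: 120.46 + 289.91 - 72.45 = 337.92
Primary income: 61.36 - 123.76 - 19.61 - 132.14 + 61.56 = -152.59
Secondary income: -29.00 - 39.47 = -68.47
Current account = (-1116.44) + 337.92 + (-152.59) + (-68.47) = -999.58
(Excluded from the current account — financial account: acquisition of a foreign subsidiary by a resident firm (outward FDI) 384.58, foreign purchases of equities on the domestic stock exchange 349.15, domestic pension funds' purchases of foreign equities 226.66; capital account: capital transfers received from emigrants 20.67.)

-999.58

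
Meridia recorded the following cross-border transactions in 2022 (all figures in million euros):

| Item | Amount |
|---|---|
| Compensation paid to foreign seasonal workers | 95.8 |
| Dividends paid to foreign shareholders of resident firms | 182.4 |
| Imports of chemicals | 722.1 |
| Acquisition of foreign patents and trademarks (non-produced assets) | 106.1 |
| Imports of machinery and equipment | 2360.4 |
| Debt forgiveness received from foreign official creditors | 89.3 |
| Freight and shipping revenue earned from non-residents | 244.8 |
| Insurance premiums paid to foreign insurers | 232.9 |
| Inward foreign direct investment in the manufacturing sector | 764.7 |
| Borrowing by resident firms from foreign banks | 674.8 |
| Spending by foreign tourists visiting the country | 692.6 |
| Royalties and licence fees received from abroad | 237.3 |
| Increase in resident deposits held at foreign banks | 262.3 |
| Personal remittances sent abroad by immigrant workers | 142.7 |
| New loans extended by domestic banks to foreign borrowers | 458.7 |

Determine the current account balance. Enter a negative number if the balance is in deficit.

Goods: -2360.4 - 722.1 = -3082.5
Services: 237.3 - 232.9 + 244.8 + 692.6 = 941.8
Primary income: -182.4 - 95.8 = -278.2
Secondary income: -142.7
Current account = (-3082.5) + 941.8 + (-278.2) + (-142.7) = -2561.6
(Excluded from the current account — capital account: acquisition of foreign patents and trademarks (non-produced assets) 106.1, debt forgiveness received from foreign official creditors 89.3; financial account: inward foreign direct investment in the manufacturing sector 764.7, borrowing by resident firms from foreign banks 674.8, increase in resident deposits held at foreign banks 262.3, new loans extended by domestic banks to foreign borrowers 458.7.)

-2561.6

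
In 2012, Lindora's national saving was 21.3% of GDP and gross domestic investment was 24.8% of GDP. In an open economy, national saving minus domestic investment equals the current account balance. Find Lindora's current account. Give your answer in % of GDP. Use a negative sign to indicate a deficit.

CA = S - I = 21.3 - 24.8 = -3.5

-3.5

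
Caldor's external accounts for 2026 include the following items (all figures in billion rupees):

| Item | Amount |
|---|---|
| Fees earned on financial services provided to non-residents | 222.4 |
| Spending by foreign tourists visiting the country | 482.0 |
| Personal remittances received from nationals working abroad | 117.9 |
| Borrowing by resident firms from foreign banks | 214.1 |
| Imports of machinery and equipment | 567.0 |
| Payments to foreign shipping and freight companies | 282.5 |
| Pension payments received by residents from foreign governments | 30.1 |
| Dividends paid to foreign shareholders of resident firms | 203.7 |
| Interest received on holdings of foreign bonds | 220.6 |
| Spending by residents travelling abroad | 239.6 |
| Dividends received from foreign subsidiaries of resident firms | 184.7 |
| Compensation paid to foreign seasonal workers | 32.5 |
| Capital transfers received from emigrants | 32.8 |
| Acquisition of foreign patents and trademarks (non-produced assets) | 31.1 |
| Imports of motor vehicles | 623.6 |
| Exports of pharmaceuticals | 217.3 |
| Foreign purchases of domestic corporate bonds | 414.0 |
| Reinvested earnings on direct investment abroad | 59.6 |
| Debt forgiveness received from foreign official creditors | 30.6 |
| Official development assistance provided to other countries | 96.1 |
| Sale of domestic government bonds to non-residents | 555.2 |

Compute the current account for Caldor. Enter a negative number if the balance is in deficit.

Goods: 217.3 - 567.0 - 623.6 = -973.3
Services: 222.4 + 482.0 - 282.5 - 239.6 = 182.3
Primary income: -32.5 + 220.6 + 59.6 - 203.7 + 184.7 = 228.7
Secondary income: 117.9 - 96.1 + 30.1 = 51.9
Current account = (-973.3) + 182.3 + 228.7 + 51.9 = -510.4
(Excluded from the current account — financial account: borrowing by resident firms from foreign banks 214.1, foreign purchases of domestic corporate bonds 414.0, sale of domestic government bonds to non-residents 555.2; capital account: capital transfers received from emigrants 32.8, acquisition of foreign patents and trademarks (non-produced assets) 31.1, debt forgiveness received from foreign official creditors 30.6.)

-510.4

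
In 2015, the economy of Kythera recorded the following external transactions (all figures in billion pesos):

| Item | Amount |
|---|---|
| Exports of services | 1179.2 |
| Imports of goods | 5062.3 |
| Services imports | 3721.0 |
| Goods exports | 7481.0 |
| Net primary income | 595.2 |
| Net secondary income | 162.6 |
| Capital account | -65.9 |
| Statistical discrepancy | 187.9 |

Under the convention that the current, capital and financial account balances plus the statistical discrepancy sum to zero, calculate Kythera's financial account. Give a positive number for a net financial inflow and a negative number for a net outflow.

Goods balance = 7481.0 - 5062.3 = 2418.7
Services balance = 1179.2 - 3721.0 = -2541.8
Trade balance (goods + services) = 2418.7 + (-2541.8) = -123.1
Net primary income = 595.2
Net secondary income = 162.6
Current account = -123.1 + 595.2 + 162.6 = 634.7
Financial account = -(634.7 + (-65.9) + 187.9) = -756.7

-756.7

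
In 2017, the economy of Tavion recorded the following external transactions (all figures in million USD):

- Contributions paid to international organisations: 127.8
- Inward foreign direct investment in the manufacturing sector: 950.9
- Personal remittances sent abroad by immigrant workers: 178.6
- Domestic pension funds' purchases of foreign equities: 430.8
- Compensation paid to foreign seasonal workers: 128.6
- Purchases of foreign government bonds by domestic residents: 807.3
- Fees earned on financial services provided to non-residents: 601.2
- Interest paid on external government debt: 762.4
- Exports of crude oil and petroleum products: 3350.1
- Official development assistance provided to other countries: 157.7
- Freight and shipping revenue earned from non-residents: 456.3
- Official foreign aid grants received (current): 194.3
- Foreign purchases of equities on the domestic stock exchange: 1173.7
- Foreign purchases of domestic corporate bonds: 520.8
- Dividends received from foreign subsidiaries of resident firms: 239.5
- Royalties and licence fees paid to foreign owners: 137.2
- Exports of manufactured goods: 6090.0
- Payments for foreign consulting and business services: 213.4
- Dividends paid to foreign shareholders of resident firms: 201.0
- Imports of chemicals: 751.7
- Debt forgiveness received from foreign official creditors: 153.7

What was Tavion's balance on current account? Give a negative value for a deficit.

Goods: 6090.0 + 3350.1 - 751.7 = 8688.4
Services: -213.4 - 137.2 + 456.3 + 601.2 = 706.9
Primary income: -128.6 - 762.4 - 201.0 + 239.5 = -852.5
Secondary income: -178.6 - 157.7 + 194.3 - 127.8 = -269.8
Current account = 8688.4 + 706.9 + (-852.5) + (-269.8) = 8273.0
(Excluded from the current account — financial account: inward foreign direct investment in the manufacturing sector 950.9, domestic pension funds' purchases of foreign equities 430.8, purchases of foreign government bonds by domestic residents 807.3, foreign purchases of equities on the domestic stock exchange 1173.7, foreign purchases of domestic corporate bonds 520.8; capital account: debt forgiveness received from foreign official creditors 153.7.)

8273.0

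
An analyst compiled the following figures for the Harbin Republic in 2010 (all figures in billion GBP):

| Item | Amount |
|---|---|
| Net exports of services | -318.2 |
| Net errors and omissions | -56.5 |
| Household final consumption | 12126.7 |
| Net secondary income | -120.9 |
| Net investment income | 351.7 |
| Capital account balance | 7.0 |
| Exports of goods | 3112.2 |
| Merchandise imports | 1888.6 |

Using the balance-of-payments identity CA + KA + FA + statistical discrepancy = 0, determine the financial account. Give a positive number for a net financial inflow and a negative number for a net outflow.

-1086.7

Goods balance = 3112.2 - 1888.6 = 1223.6
Services balance = -318.2
Trade balance (goods + services) = 1223.6 + (-318.2) = 905.4
Net primary income = 351.7
Net secondary income = -120.9
Current account = 905.4 + 351.7 + (-120.9) = 1136.2
Financial account = -(1136.2 + 7.0 + (-56.5)) = -1086.7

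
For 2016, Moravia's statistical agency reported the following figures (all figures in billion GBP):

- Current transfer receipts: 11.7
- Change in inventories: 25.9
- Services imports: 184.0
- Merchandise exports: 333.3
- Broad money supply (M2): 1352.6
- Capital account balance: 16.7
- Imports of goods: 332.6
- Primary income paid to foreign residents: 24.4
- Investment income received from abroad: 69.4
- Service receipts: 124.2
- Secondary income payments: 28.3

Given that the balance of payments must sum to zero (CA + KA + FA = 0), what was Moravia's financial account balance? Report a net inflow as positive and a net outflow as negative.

14.0

Goods balance = 333.3 - 332.6 = 0.7
Services balance = 124.2 - 184.0 = -59.8
Trade balance (goods + services) = 0.7 + (-59.8) = -59.1
Net primary income = 69.4 - 24.4 = 45.0
Net secondary income = 11.7 - 28.3 = -16.6
Current account = -59.1 + 45.0 + (-16.6) = -30.7
Financial account = -(-30.7 + 16.7) = 14.0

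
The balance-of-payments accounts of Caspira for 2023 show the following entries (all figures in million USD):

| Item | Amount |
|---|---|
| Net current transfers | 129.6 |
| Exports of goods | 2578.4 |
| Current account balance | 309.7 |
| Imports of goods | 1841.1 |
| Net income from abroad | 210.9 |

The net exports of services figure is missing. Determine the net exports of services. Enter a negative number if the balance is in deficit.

Current account = goods balance + services balance + net primary income + net secondary income
Sum of the known components = 1077.8
Net exports of services = CA - (known components) = 309.7 - 1077.8 = -768.1

-768.1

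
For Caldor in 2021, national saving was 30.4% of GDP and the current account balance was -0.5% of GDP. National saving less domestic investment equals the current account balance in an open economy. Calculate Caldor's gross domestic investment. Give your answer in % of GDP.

30.9

S - I = CA (net lending to the rest of the world).
I = S - CA = 30.4 - (-0.5) = 30.9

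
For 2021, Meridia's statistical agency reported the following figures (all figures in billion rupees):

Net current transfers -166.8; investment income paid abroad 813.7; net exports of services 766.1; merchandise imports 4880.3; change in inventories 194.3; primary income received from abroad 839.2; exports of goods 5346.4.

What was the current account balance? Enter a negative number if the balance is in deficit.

1090.9

Goods balance = 5346.4 - 4880.3 = 466.1
Services balance = 766.1
Trade balance (goods + services) = 466.1 + 766.1 = 1232.2
Net primary income = 839.2 - 813.7 = 25.5
Net secondary income = -166.8
Current account = 1232.2 + 25.5 + (-166.8) = 1090.9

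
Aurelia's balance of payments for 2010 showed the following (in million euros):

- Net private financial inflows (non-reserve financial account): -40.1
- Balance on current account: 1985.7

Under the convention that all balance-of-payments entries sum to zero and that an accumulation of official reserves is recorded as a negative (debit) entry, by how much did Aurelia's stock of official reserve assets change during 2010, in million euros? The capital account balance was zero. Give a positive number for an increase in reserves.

1945.6

Official reserve transactions balance = -(1985.7 + (-40.1)) = -1945.6
An accumulation of reserves is recorded as a debit (negative entry), so the change in the stock of reserves is the negative of that balance.
Change in official reserves = -(-1945.6) = 1945.6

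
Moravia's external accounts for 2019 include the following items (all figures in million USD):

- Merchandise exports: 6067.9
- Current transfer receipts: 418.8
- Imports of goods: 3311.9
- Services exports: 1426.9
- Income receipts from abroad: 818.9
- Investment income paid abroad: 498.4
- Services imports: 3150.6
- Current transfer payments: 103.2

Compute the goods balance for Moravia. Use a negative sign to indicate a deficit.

2756.0

Goods balance = 6067.9 - 3311.9 = 2756.0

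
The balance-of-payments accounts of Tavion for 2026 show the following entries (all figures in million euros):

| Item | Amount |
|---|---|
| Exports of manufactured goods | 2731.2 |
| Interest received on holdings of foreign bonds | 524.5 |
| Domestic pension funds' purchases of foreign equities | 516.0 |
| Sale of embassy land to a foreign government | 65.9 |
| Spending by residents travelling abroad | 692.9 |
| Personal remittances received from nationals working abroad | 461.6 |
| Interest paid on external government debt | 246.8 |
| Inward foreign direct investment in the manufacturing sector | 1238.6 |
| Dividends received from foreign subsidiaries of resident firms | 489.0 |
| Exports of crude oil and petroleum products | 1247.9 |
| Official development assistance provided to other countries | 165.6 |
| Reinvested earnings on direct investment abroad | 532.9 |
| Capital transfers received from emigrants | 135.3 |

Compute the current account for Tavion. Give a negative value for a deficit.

Goods: 1247.9 + 2731.2 = 3979.1
Services: -692.9
Primary income: 489.0 + 524.5 - 246.8 + 532.9 = 1299.6
Secondary income: -165.6 + 461.6 = 296.0
Current account = 3979.1 + (-692.9) + 1299.6 + 296.0 = 4881.8
(Excluded from the current account — financial account: domestic pension funds' purchases of foreign equities 516.0, inward foreign direct investment in the manufacturing sector 1238.6; capital account: sale of embassy land to a foreign government 65.9, capital transfers received from emigrants 135.3.)

4881.8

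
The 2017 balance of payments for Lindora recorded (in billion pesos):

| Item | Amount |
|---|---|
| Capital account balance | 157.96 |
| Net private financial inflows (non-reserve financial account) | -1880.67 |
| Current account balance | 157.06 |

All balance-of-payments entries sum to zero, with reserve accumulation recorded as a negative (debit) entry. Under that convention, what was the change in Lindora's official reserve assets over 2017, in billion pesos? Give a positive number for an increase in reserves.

Official reserve transactions balance = -(157.06 + 157.96 + (-1880.67)) = 1565.65
An accumulation of reserves is recorded as a debit (negative entry), so the change in the stock of reserves is the negative of that balance.
Change in official reserves = -(1565.65) = -1565.65

-1565.65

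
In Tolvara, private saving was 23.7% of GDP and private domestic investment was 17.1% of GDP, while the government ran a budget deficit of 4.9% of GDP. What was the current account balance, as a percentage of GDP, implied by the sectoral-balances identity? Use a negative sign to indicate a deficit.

1.7

By the sectoral-balances identity, CA = (S_private - I) + (T - G).
Private balance = 23.7 - 17.1 = 6.6
Government balance (T - G) = -4.9
CA = 6.6 + (-4.9) = 1.7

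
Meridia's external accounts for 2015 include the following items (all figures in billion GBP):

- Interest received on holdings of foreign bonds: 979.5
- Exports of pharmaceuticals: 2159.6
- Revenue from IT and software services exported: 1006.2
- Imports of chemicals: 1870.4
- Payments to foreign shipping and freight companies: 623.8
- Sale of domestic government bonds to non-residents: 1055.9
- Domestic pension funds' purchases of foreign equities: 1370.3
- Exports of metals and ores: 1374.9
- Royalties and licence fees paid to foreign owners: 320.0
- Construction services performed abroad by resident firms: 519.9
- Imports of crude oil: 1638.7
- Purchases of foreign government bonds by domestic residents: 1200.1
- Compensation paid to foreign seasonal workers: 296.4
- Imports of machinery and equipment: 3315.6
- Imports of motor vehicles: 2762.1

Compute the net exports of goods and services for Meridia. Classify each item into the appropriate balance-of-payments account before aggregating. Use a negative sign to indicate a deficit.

Goods: 2159.6 - 1638.7 - 3315.6 + 1374.9 - 1870.4 - 2762.1 = -6052.3
Services: -623.8 + 1006.2 - 320.0 + 519.9 = 582.3
Trade balance = -6052.3 + 582.3 = -5470.0
(Excluded from the trade balance — primary income: interest received on holdings of foreign bonds 979.5, compensation paid to foreign seasonal workers 296.4; financial account: sale of domestic government bonds to non-residents 1055.9, domestic pension funds' purchases of foreign equities 1370.3, purchases of foreign government bonds by domestic residents 1200.1.)

-5470.0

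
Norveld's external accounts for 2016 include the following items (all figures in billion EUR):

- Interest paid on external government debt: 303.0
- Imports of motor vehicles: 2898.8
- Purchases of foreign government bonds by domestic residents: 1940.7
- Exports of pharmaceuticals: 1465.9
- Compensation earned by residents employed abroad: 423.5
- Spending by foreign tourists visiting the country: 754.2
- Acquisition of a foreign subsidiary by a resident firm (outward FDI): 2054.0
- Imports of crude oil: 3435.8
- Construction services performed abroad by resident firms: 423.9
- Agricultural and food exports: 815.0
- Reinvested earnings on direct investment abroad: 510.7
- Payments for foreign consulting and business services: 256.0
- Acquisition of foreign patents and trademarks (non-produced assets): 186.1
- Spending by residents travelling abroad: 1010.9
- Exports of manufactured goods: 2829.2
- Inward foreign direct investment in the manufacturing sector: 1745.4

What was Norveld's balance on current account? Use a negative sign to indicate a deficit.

Goods: 815.0 - 2898.8 + 2829.2 - 3435.8 + 1465.9 = -1224.5
Services: 423.9 + 754.2 - 1010.9 - 256.0 = -88.8
Primary income: -303.0 + 510.7 + 423.5 = 631.2
Current account = (-1224.5) + (-88.8) + 631.2 = -682.1
(Excluded from the current account — financial account: purchases of foreign government bonds by domestic residents 1940.7, acquisition of a foreign subsidiary by a resident firm (outward FDI) 2054.0, inward foreign direct investment in the manufacturing sector 1745.4; capital account: acquisition of foreign patents and trademarks (non-produced assets) 186.1.)

-682.1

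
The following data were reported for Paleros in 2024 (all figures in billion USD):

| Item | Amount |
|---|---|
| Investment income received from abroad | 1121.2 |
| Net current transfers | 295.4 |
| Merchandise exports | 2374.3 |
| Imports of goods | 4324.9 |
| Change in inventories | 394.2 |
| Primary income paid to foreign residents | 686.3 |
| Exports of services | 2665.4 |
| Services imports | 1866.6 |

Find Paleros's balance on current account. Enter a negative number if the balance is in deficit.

-421.5

Goods balance = 2374.3 - 4324.9 = -1950.6
Services balance = 2665.4 - 1866.6 = 798.8
Trade balance (goods + services) = -1950.6 + 798.8 = -1151.8
Net primary income = 1121.2 - 686.3 = 434.9
Net secondary income = 295.4
Current account = -1151.8 + 434.9 + 295.4 = -421.5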